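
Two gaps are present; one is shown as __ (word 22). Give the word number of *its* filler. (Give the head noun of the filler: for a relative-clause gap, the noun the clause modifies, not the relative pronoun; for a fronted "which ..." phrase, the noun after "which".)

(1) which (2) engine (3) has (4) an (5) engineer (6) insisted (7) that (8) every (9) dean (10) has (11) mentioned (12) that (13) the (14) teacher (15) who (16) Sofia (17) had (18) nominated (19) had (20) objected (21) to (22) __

2

The marked gap is the object of the preposition "to" of "objected".
Its filler is the fronted wh-phrase "which engine", at word 2.
(The other dependency links word 14 to a gap after word 18.)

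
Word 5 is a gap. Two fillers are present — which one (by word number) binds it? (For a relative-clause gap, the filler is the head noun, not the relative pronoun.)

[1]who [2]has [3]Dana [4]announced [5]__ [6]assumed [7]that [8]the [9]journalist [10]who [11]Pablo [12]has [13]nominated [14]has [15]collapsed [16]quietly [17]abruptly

The marked gap is the subject of "assumed".
Its filler is the fronted wh-phrase "who", at word 1.
(The other dependency links word 9 to a gap after word 13.)

1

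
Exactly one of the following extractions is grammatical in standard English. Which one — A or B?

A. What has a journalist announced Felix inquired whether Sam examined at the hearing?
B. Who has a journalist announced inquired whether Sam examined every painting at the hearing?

In A, the wh-phrase is extracted from inside a wh-island (introduced by "whether"), which blocks movement.
In B, the extraction path crosses only that-complement boundaries, which are transparent.
So B is grammatical.

B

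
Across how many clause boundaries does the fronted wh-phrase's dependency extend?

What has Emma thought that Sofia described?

1

"what" is extracted from the object of "described".
Boundaries crossed, outermost first: [that] — 1 in total.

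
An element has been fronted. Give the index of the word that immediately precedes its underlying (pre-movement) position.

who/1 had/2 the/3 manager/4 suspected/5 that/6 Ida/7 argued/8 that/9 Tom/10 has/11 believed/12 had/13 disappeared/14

The displaced element is "who" (word 1).
It is linked across 3 clause boundaries (that → that → Ø).
It functions as the subject of "disappeared", so the gap sits immediately after word 12 ("believed").
Base order: The manager had suspected that Ida argued that Tom has believed who had disappeared.

12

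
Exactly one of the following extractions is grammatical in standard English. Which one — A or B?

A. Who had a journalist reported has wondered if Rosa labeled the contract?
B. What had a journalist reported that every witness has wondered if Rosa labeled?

A

In B, the wh-phrase is extracted from inside a wh-island (introduced by "if"), which blocks movement.
In A, the extraction path crosses only that-complement boundaries, which are transparent.
So A is grammatical.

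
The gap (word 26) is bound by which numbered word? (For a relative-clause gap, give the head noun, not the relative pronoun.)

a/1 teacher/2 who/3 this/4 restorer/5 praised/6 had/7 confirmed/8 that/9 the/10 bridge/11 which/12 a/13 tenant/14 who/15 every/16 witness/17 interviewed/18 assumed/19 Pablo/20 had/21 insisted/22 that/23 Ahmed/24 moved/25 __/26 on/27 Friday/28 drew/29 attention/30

The gap at 26 is the object of "moved", inside a relative clause.
The relative pronoun is "which" (word 12); it is bound by the head noun immediately before it.
Its filler is the head noun "bridge", at word 11.

11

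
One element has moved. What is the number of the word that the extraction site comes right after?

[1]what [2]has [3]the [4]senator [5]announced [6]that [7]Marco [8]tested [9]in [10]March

8

The displaced element is "what" (word 1).
It is linked across 1 clause boundary (that).
It functions as the direct object of "tested", so the gap sits immediately after word 8 ("tested").
Base order: The senator has announced that Marco tested what in March.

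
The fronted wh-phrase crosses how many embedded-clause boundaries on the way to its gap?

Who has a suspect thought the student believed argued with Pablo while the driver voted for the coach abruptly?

"who" is extracted from the subject of "argued".
Boundaries crossed, outermost first: [Ø], [Ø] — 2 in total.

2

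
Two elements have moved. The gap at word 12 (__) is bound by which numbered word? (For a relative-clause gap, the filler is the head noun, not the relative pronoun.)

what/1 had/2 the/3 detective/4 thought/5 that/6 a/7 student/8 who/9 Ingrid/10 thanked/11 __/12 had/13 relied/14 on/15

8

The marked gap is inside the relative clause, the direct object of "thanked".
Its filler is the head noun "student" (via "who"), at word 8.
(The other dependency links word 1 to a gap after word 15.)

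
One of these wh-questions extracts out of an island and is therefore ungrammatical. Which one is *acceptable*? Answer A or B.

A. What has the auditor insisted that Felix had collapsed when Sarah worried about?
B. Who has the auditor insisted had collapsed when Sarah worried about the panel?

B

In A, the wh-phrase is extracted from inside an adjunct island (introduced by "when"), which blocks movement.
In B, the extraction path crosses only that-complement boundaries, which are transparent.
So B is grammatical.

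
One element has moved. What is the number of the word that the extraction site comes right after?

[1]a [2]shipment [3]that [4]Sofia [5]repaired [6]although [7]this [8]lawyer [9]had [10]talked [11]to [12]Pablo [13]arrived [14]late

The displaced element is "a shipment" (word 2).
It functions as the direct object of "repaired", so the gap sits immediately after word 5 ("repaired").
Base order: Sofia repaired a shipment although this lawyer had talked to Pablo.

5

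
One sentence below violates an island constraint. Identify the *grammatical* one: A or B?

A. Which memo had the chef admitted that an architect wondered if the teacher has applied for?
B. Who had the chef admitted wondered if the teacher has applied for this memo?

B

In A, the wh-phrase is extracted from inside a wh-island (introduced by "if"), which blocks movement.
In B, the extraction path crosses only that-complement boundaries, which are transparent.
So B is grammatical.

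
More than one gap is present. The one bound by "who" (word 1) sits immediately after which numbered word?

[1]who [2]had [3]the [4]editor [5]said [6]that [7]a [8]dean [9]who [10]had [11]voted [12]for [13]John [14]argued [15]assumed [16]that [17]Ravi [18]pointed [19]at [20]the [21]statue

14

The displaced element is "who" (word 1).
It is linked across 2 clause boundaries (that → Ø).
It functions as the subject of "assumed", so the gap sits immediately after word 14 ("argued").
Base order: The editor had said that a dean who had voted for John argued that who assumed that Ravi pointed at the statue.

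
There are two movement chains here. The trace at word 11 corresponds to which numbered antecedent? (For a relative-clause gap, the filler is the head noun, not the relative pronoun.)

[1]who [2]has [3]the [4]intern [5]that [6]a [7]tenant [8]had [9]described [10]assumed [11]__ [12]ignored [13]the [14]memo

1

The marked gap is the subject of "ignored".
Its filler is the fronted wh-phrase "who", at word 1.
(The other dependency links word 4 to a gap after word 9.)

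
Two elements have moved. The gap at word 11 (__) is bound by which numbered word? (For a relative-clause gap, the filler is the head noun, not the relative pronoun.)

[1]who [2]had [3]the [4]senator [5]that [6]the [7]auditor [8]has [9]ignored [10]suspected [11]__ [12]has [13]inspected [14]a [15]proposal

1

The marked gap is the subject of "inspected".
Its filler is the fronted wh-phrase "who", at word 1.
(The other dependency links word 4 to a gap after word 9.)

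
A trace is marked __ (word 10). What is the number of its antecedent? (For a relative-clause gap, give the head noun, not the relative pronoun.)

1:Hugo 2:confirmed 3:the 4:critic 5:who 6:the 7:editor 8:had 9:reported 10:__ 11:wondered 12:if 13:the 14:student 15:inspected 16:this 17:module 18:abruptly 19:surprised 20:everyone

4

The gap at 10 is the subject of "wondered", inside a relative clause.
The relative pronoun is "who" (word 5); it is bound by the head noun immediately before it.
Its filler is the head noun "critic", at word 4.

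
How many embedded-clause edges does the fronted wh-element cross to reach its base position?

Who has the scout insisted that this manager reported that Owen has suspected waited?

3

"who" is extracted from the subject of "waited".
Boundaries crossed, outermost first: [that], [that], [Ø] — 3 in total.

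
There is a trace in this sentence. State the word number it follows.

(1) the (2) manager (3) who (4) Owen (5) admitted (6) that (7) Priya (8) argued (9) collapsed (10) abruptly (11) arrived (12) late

The displaced element is "the manager" (word 2).
It is linked across 2 clause boundaries (that → Ø).
It functions as the subject of "collapsed", so the gap sits immediately after word 8 ("argued").
Base order: Owen admitted that Priya argued that the manager collapsed abruptly.

8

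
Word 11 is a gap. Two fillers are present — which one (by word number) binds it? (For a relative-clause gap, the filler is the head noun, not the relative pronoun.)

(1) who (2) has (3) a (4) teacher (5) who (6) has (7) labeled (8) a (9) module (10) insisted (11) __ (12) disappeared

The marked gap is the subject of "disappeared".
Its filler is the fronted wh-phrase "who", at word 1.
(The other dependency links word 4 to a gap after word 5.)

1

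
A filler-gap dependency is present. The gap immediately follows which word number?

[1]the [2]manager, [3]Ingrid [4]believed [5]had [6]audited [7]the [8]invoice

The displaced element is "the manager" (word 2).
It is linked across 1 clause boundary (Ø).
It functions as the subject of "audited", so the gap sits immediately after word 4 ("believed").
Base order: Ingrid believed the manager had audited the invoice.

4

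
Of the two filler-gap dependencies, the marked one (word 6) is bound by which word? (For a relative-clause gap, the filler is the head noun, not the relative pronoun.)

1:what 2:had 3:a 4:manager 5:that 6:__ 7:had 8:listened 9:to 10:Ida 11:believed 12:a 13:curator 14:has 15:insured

The marked gap is inside the relative clause, the subject of "listened".
Its filler is the head noun "manager" (via "that"), at word 4.
(The other dependency links word 1 to a gap after word 15.)

4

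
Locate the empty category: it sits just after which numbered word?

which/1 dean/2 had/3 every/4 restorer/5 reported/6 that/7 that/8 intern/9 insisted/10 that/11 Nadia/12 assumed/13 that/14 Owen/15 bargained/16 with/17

17

The displaced element is "which dean" (word 2).
It is linked across 3 clause boundaries (that → that → that).
It functions as the object of the preposition "with" of "bargained", so the gap sits immediately after word 17 ("with").
Base order: Every restorer had reported that that intern insisted that Nadia assumed that Owen bargained with which dean.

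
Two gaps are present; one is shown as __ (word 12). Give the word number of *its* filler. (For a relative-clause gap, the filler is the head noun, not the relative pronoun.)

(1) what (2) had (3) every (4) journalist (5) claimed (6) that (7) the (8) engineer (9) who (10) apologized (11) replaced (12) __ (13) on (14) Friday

1

The marked gap is the direct object of "replaced".
Its filler is the fronted wh-phrase "what", at word 1.
(The other dependency links word 8 to a gap after word 9.)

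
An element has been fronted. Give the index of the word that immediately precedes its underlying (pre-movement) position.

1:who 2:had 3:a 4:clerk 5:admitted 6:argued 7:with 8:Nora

5

The displaced element is "who" (word 1).
It is linked across 1 clause boundary (Ø).
It functions as the subject of "argued", so the gap sits immediately after word 5 ("admitted").
Base order: A clerk had admitted that who argued with Nora.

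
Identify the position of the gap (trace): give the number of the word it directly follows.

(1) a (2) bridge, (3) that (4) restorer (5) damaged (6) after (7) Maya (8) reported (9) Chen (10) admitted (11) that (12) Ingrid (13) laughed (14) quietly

5

The displaced element is "a bridge" (word 2).
It functions as the direct object of "damaged", so the gap sits immediately after word 5 ("damaged").
Base order: That restorer damaged a bridge after Maya reported Chen admitted that Ingrid laughed quietly.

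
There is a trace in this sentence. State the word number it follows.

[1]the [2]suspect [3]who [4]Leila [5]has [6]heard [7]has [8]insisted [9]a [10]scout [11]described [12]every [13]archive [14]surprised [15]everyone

6

The displaced element is "the suspect" (word 2).
It is linked across 1 clause boundary (Ø).
It functions as the subject of "insisted", so the gap sits immediately after word 6 ("heard").
Base order: Leila has heard that the suspect has insisted a scout described every archive.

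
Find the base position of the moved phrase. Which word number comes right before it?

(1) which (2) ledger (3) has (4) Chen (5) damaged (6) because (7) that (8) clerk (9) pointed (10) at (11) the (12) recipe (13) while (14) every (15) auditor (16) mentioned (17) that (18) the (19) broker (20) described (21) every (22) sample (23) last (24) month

The displaced element is "which ledger" (word 2).
It functions as the direct object of "damaged", so the gap sits immediately after word 5 ("damaged").
Base order: Chen has damaged which ledger because that clerk pointed at the recipe while every auditor mentioned that the broker described every sample last month.

5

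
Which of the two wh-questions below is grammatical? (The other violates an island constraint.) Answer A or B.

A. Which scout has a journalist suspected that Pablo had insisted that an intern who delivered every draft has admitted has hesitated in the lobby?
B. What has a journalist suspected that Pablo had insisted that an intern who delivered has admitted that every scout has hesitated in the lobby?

A

In B, the wh-phrase is extracted from inside a complex-NP island (relative clause) (introduced by "who"), which blocks movement.
In A, the extraction path crosses only that-complement boundaries, which are transparent.
So A is grammatical.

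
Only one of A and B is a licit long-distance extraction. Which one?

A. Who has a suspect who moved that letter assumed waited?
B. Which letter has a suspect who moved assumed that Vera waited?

A

In B, the wh-phrase is extracted from inside a complex-NP island (relative clause) (introduced by "who"), which blocks movement.
In A, the extraction path crosses only that-complement boundaries, which are transparent.
So A is grammatical.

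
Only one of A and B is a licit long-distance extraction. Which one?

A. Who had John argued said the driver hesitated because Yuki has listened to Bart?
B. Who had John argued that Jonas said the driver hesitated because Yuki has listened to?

In B, the wh-phrase is extracted from inside an adjunct island (introduced by "because"), which blocks movement.
In A, the extraction path crosses only that-complement boundaries, which are transparent.
So A is grammatical.

A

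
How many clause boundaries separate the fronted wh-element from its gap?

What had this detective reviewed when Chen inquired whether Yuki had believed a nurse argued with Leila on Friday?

"what" originates inside the matrix clause — no clause boundary is crossed.

0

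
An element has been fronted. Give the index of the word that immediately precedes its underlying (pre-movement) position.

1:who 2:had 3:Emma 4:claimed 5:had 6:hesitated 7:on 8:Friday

4

The displaced element is "who" (word 1).
It is linked across 1 clause boundary (Ø).
It functions as the subject of "hesitated", so the gap sits immediately after word 4 ("claimed").
Base order: Emma had claimed who had hesitated on Friday.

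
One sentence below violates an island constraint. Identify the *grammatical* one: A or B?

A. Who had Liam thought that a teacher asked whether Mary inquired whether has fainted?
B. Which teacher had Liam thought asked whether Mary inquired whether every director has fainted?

B

In A, the wh-phrase is extracted from inside a wh-island (introduced by "whether"), which blocks movement.
In B, the extraction path crosses only that-complement boundaries, which are transparent.
So B is grammatical.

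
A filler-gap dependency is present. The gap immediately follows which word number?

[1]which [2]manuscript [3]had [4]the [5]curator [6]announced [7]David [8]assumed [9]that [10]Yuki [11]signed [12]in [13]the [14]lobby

11

The displaced element is "which manuscript" (word 2).
It is linked across 2 clause boundaries (Ø → that).
It functions as the direct object of "signed", so the gap sits immediately after word 11 ("signed").
Base order: The curator had announced David assumed that Yuki signed which manuscript in the lobby.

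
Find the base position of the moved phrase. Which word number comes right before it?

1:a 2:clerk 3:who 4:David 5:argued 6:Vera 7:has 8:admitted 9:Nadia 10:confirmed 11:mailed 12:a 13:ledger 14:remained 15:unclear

The displaced element is "a clerk" (word 2).
It is linked across 3 clause boundaries (Ø → Ø → Ø).
It functions as the subject of "mailed", so the gap sits immediately after word 10 ("confirmed").
Base order: David argued Vera has admitted Nadia confirmed that a clerk mailed a ledger.

10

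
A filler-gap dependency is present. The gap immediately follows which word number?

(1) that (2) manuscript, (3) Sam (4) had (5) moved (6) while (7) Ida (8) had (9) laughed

5

The displaced element is "that manuscript" (word 2).
It functions as the direct object of "moved", so the gap sits immediately after word 5 ("moved").
Base order: Sam had moved that manuscript while Ida had laughed.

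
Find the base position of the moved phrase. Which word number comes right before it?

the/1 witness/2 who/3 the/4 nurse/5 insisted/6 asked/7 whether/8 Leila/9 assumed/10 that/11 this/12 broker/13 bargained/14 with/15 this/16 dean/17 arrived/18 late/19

The displaced element is "the witness" (word 2).
It is linked across 1 clause boundary (Ø).
It functions as the subject of "asked", so the gap sits immediately after word 6 ("insisted").
Base order: The nurse insisted the witness asked whether Leila assumed that this broker bargained with this dean.

6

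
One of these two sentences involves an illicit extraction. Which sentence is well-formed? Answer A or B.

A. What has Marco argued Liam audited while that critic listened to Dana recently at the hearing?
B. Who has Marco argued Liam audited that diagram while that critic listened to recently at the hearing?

A

In B, the wh-phrase is extracted from inside an adjunct island (introduced by "while"), which blocks movement.
In A, the extraction path crosses only that-complement boundaries, which are transparent.
So A is grammatical.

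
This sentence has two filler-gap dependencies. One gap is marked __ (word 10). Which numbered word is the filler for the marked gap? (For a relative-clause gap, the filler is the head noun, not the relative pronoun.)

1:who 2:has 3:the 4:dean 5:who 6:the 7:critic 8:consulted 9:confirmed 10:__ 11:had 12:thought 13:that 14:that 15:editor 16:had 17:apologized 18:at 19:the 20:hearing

1

The marked gap is the subject of "thought".
Its filler is the fronted wh-phrase "who", at word 1.
(The other dependency links word 4 to a gap after word 8.)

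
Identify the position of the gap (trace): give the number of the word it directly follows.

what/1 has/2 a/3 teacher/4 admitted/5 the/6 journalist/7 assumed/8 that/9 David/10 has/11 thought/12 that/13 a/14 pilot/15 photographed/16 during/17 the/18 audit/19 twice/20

The displaced element is "what" (word 1).
It is linked across 3 clause boundaries (Ø → that → that).
It functions as the direct object of "photographed", so the gap sits immediately after word 16 ("photographed").
Base order: A teacher has admitted the journalist assumed that David has thought that a pilot photographed what during the audit twice.

16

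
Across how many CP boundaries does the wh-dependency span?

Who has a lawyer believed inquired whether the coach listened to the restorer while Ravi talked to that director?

"who" is extracted from the subject of "inquired".
Boundaries crossed, outermost first: [Ø] — 1 in total.

1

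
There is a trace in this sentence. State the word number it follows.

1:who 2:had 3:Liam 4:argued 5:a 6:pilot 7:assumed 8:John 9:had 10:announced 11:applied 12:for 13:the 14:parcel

The displaced element is "who" (word 1).
It is linked across 3 clause boundaries (Ø → Ø → Ø).
It functions as the subject of "applied", so the gap sits immediately after word 10 ("announced").
Base order: Liam had argued a pilot assumed John had announced who applied for the parcel.

10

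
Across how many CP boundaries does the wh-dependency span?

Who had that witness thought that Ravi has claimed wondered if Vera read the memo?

"who" is extracted from the subject of "wondered".
Boundaries crossed, outermost first: [that], [Ø] — 2 in total.

2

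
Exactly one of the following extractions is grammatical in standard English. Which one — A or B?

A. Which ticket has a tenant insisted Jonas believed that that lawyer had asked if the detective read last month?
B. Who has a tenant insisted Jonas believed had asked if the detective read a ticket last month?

B

In A, the wh-phrase is extracted from inside a wh-island (introduced by "if"), which blocks movement.
In B, the extraction path crosses only that-complement boundaries, which are transparent.
So B is grammatical.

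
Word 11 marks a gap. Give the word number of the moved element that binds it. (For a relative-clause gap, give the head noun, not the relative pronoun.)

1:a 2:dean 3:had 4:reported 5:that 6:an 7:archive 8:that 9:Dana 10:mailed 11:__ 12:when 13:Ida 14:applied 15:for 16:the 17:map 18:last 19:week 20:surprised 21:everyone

7

The gap at 11 is the object of "mailed", inside a relative clause.
The relative pronoun is "that" (word 8); it is bound by the head noun immediately before it.
Its filler is the head noun "archive", at word 7.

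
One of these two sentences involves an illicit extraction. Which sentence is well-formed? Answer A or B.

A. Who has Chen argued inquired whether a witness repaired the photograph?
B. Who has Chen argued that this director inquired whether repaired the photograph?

A

In B, the wh-phrase is extracted from inside a wh-island (introduced by "whether"), which blocks movement.
In A, the extraction path crosses only that-complement boundaries, which are transparent.
So A is grammatical.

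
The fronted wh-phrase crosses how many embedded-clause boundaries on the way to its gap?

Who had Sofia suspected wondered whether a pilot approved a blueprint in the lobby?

1

"who" is extracted from the subject of "wondered".
Boundaries crossed, outermost first: [Ø] — 1 in total.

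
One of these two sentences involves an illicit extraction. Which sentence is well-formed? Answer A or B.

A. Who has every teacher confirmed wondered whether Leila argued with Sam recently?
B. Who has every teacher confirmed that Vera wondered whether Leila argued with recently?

In B, the wh-phrase is extracted from inside a wh-island (introduced by "whether"), which blocks movement.
In A, the extraction path crosses only that-complement boundaries, which are transparent.
So A is grammatical.

A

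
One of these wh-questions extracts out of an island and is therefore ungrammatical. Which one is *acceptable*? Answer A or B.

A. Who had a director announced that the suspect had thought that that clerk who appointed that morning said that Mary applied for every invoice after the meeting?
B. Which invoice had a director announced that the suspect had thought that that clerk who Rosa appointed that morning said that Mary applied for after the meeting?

In A, the wh-phrase is extracted from inside a complex-NP island (relative clause) (introduced by "who"), which blocks movement.
In B, the extraction path crosses only that-complement boundaries, which are transparent.
So B is grammatical.

B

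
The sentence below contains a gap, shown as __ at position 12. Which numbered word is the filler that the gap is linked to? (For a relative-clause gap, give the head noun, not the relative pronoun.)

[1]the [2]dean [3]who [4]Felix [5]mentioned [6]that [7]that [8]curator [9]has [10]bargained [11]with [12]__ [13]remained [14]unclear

2

The gap at 12 is the prepositional object of "bargained", inside a relative clause.
The relative pronoun is "who" (word 3); it is bound by the head noun immediately before it.
Its filler is the head noun "dean", at word 2.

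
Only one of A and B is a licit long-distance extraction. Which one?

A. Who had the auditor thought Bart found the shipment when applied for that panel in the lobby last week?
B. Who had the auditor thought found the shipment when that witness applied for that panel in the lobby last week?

B

In A, the wh-phrase is extracted from inside an adjunct island (introduced by "when"), which blocks movement.
In B, the extraction path crosses only that-complement boundaries, which are transparent.
So B is grammatical.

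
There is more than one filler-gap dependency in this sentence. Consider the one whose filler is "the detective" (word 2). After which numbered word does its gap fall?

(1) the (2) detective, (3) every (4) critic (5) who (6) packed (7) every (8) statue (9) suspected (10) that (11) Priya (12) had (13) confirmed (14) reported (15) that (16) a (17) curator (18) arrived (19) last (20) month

The displaced element is "the detective" (word 2).
It is linked across 2 clause boundaries (that → Ø).
It functions as the subject of "reported", so the gap sits immediately after word 13 ("confirmed").
Base order: Every critic who packed every statue suspected that Priya had confirmed the detective reported that a curator arrived last month.

13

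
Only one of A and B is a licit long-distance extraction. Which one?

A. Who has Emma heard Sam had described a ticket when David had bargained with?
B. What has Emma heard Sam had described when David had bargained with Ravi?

B

In A, the wh-phrase is extracted from inside an adjunct island (introduced by "when"), which blocks movement.
In B, the extraction path crosses only that-complement boundaries, which are transparent.
So B is grammatical.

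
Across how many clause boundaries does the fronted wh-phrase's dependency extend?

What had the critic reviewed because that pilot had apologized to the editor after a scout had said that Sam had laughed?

0

"what" originates inside the matrix clause — no clause boundary is crossed.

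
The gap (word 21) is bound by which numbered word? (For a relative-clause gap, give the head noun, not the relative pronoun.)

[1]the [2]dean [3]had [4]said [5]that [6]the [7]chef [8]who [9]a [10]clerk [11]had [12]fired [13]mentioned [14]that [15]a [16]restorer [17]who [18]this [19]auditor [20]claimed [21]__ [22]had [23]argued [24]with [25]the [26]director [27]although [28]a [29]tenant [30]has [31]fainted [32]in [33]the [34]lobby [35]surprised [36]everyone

16

The gap at 21 is the subject of "argued", inside a relative clause.
The relative pronoun is "who" (word 17); it is bound by the head noun immediately before it.
Its filler is the head noun "restorer", at word 16.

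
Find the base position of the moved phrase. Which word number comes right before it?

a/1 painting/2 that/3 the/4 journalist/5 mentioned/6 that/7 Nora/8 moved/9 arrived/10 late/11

The displaced element is "a painting" (word 2).
It is linked across 1 clause boundary (that).
It functions as the direct object of "moved", so the gap sits immediately after word 9 ("moved").
Base order: The journalist mentioned that Nora moved a painting.

9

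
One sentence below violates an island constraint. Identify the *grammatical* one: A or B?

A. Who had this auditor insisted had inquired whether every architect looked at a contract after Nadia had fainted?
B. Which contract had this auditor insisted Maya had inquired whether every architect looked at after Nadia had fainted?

In B, the wh-phrase is extracted from inside a wh-island (introduced by "whether"), which blocks movement.
In A, the extraction path crosses only that-complement boundaries, which are transparent.
So A is grammatical.

A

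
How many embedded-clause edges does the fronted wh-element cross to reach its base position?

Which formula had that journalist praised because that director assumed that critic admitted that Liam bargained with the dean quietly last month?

"which formula" originates inside the matrix clause — no clause boundary is crossed.

0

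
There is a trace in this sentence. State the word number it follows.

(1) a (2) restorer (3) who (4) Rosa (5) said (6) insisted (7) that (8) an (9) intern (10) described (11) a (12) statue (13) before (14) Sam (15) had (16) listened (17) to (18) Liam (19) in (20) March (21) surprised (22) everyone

The displaced element is "a restorer" (word 2).
It is linked across 1 clause boundary (Ø).
It functions as the subject of "insisted", so the gap sits immediately after word 5 ("said").
Base order: Rosa said that a restorer insisted that an intern described a statue before Sam had listened to Liam in March.

5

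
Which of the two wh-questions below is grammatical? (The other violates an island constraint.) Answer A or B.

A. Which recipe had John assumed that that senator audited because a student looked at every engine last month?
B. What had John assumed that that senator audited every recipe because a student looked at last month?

In B, the wh-phrase is extracted from inside an adjunct island (introduced by "because"), which blocks movement.
In A, the extraction path crosses only that-complement boundaries, which are transparent.
So A is grammatical.

A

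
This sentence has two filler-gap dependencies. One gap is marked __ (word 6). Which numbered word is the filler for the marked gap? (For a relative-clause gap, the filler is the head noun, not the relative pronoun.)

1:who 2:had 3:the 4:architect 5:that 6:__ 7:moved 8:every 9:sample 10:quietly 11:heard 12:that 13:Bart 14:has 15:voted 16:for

The marked gap is inside the relative clause, the subject of "moved".
Its filler is the head noun "architect" (via "that"), at word 4.
(The other dependency links word 1 to a gap after word 16.)

4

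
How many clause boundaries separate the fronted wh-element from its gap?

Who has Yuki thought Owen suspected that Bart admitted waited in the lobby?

3

"who" is extracted from the subject of "waited".
Boundaries crossed, outermost first: [Ø], [that], [Ø] — 3 in total.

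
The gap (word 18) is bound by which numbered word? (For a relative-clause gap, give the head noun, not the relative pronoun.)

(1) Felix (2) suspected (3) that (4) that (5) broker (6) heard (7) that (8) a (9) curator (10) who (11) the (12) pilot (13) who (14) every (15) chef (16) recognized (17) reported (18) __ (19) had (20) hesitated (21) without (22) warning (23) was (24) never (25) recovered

9

The gap at 18 is the subject of "hesitated", inside a relative clause.
The relative pronoun is "who" (word 10); it is bound by the head noun immediately before it.
Its filler is the head noun "curator", at word 9.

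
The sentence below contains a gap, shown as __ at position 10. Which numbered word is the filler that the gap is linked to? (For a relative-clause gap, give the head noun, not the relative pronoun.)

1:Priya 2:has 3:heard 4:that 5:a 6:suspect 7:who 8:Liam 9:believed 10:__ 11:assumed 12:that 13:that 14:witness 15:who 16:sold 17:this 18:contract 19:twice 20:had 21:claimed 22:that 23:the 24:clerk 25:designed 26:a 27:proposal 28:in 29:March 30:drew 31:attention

6

The gap at 10 is the subject of "assumed", inside a relative clause.
The relative pronoun is "who" (word 7); it is bound by the head noun immediately before it.
Its filler is the head noun "suspect", at word 6.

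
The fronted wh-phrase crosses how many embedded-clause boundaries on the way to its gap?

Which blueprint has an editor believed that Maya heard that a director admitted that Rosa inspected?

"which blueprint" is extracted from the object of "inspected".
Boundaries crossed, outermost first: [that], [that], [that] — 3 in total.

3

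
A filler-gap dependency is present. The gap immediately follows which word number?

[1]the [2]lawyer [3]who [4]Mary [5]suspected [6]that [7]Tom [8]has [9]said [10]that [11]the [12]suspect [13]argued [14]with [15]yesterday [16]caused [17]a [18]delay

14

The displaced element is "the lawyer" (word 2).
It is linked across 2 clause boundaries (that → that).
It functions as the object of the preposition "with" of "argued", so the gap sits immediately after word 14 ("with").
Base order: Mary suspected that Tom has said that the suspect argued with the lawyer yesterday.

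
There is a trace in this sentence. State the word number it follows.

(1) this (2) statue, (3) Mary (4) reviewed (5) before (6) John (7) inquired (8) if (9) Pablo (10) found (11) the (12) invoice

4

The displaced element is "this statue" (word 2).
It functions as the direct object of "reviewed", so the gap sits immediately after word 4 ("reviewed").
Base order: Mary reviewed this statue before John inquired if Pablo found the invoice.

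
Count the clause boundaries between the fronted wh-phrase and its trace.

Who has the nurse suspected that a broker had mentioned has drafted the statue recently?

2

"who" is extracted from the subject of "drafted".
Boundaries crossed, outermost first: [that], [Ø] — 2 in total.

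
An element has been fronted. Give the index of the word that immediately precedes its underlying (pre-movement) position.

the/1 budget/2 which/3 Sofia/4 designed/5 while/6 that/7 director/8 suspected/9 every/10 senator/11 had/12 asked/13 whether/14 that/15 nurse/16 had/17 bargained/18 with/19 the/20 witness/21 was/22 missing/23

The displaced element is "the budget" (word 2).
It functions as the direct object of "designed", so the gap sits immediately after word 5 ("designed").
Base order: Sofia designed the budget while that director suspected every senator had asked whether that nurse had bargained with the witness.

5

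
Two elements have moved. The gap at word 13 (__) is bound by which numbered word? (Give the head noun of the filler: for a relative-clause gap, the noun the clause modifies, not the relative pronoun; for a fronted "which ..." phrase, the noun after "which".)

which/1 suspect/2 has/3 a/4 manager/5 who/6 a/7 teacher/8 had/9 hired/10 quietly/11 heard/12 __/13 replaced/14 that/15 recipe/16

The marked gap is the subject of "replaced".
Its filler is the fronted wh-phrase "which suspect", at word 2.
(The other dependency links word 5 to a gap after word 10.)

2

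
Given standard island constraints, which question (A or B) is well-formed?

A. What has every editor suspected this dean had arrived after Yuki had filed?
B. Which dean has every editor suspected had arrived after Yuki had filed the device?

B

In A, the wh-phrase is extracted from inside an adjunct island (introduced by "after"), which blocks movement.
In B, the extraction path crosses only that-complement boundaries, which are transparent.
So B is grammatical.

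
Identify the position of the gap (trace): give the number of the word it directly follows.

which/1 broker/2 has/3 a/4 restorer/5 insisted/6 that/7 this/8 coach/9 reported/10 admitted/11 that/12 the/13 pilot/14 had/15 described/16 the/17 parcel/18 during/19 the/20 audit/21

The displaced element is "which broker" (word 2).
It is linked across 2 clause boundaries (that → Ø).
It functions as the subject of "admitted", so the gap sits immediately after word 10 ("reported").
Base order: A restorer has insisted that this coach reported that which broker admitted that the pilot had described the parcel during the audit.

10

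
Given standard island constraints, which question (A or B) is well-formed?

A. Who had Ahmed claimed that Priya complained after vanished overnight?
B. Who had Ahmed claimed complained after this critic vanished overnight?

In A, the wh-phrase is extracted from inside an adjunct island (introduced by "after"), which blocks movement.
In B, the extraction path crosses only that-complement boundaries, which are transparent.
So B is grammatical.

B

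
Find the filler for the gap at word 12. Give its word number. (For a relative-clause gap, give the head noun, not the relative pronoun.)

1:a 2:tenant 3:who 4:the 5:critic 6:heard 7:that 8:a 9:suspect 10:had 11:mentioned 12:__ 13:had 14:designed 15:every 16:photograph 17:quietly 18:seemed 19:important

The gap at 12 is the subject of "designed", inside a relative clause.
The relative pronoun is "who" (word 3); it is bound by the head noun immediately before it.
Its filler is the head noun "tenant", at word 2.

2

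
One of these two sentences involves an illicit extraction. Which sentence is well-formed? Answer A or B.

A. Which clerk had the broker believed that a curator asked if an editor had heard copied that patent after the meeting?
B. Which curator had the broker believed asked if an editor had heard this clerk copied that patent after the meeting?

B

In A, the wh-phrase is extracted from inside a wh-island (introduced by "if"), which blocks movement.
In B, the extraction path crosses only that-complement boundaries, which are transparent.
So B is grammatical.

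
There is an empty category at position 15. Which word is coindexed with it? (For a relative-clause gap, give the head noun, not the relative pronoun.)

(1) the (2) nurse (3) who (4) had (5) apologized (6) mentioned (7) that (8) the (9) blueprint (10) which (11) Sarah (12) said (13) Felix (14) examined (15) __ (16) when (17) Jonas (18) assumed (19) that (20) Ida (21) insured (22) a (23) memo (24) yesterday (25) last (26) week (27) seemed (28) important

The gap at 15 is the object of "examined", inside a relative clause.
The relative pronoun is "which" (word 10); it is bound by the head noun immediately before it.
Its filler is the head noun "blueprint", at word 9.

9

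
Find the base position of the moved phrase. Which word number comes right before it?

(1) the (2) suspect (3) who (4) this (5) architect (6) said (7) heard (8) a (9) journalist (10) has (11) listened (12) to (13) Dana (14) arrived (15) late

The displaced element is "the suspect" (word 2).
It is linked across 1 clause boundary (Ø).
It functions as the subject of "heard", so the gap sits immediately after word 6 ("said").
Base order: This architect said that the suspect heard a journalist has listened to Dana.

6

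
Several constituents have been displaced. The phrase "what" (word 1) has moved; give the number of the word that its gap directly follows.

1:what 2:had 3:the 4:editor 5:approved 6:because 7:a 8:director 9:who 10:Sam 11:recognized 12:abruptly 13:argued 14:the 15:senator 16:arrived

5

The displaced element is "what" (word 1).
It functions as the direct object of "approved", so the gap sits immediately after word 5 ("approved").
Base order: The editor had approved what because a director who Sam recognized abruptly argued the senator arrived.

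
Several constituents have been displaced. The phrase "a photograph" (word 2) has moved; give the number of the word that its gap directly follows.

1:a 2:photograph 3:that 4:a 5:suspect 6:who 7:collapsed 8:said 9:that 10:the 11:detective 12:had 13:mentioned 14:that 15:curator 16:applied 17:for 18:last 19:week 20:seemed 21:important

The displaced element is "a photograph" (word 2).
It is linked across 2 clause boundaries (that → Ø).
It functions as the object of the preposition "for" of "applied", so the gap sits immediately after word 17 ("for").
Base order: A suspect who collapsed said that the detective had mentioned that curator applied for a photograph last week.

17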